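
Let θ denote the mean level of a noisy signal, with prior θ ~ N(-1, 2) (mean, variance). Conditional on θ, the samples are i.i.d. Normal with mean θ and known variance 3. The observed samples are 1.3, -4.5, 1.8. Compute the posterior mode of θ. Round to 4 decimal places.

n = 3; x̄ = (1.3 + (-4.5) + 1.8)/3 = -1.4/3 = -7/15 ≈ -0.4667.
For a Normal prior and Normal likelihood with known variance, the posterior is Normal; its mode equals its mean, the precision-weighted average.
Prior precision 1/σ₀² = 1/2 = 0.5; data precision n/σ² = 3/3 = 1.
θ̂ = (0.5·(-1) + 1·(-7/15)) / (0.5 + 1) = (-29/30)/1.5 = -29/45 ≈ -0.6444.

θ̂_MAP = -0.6444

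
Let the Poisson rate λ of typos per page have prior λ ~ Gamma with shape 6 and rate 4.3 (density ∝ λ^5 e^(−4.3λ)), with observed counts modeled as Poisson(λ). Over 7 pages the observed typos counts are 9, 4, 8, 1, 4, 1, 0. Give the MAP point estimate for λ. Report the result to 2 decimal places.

Σxᵢ = 9+4+8+1+4+1+0 = 27, with n = 7.
Posterior ∝ λ^5e^(−4.3λ) · λ^27e^(−7λ) = λ^32e^(−11.3λ), i.e. Gamma(shape=33, rate=11.3).
The mode of a Gamma(a, b) with a ≥ 1 (shape–rate) is (a−1)/b = 32/11.3 ≈ 2.83.

λ̂_MAP = 2.83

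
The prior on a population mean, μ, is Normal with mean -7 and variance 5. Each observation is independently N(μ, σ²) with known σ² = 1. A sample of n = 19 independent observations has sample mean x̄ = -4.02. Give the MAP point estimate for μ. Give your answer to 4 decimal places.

μ̂_MAP = -4.0510

n = 19, x̄ = -4.02.
For a Normal prior and Normal likelihood with known variance, the posterior is Normal; its mode equals its mean, the precision-weighted average.
Prior precision 1/σ₀² = 1/5 = 0.2; data precision n/σ² = 19/1 = 19.
μ̂ = (0.2·(-7) + 19·(-4.02)) / (0.2 + 19) = (-77.78)/19.2 = -3889/960 ≈ -4.0510.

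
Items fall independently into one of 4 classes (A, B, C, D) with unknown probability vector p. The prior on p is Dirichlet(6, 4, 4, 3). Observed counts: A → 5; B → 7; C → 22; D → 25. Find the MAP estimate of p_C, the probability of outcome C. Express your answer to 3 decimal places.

MAP estimate of p_C = 0.347

The posterior is Dirichlet(αᵢ + nᵢ) = Dirichlet(11, 11, 26, 28).
For a Dirichlet(a₁,…,a_K) with all aᵢ > 1, the mode has j-th component (aⱼ − 1)/(Σaᵢ − K).
Here Σaᵢ = 76 and K = 4, so p_C = (26 − 1)/(76 − 4) = 25/72 ≈ 0.347.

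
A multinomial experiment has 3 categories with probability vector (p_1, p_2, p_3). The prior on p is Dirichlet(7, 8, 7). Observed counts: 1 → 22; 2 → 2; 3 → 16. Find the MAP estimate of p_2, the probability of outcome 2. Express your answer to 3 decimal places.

The posterior is Dirichlet(αᵢ + nᵢ) = Dirichlet(29, 10, 23).
For a Dirichlet(a₁,…,a_K) with all aᵢ > 1, the mode has j-th component (aⱼ − 1)/(Σaᵢ − K).
Here Σaᵢ = 62 and K = 3, so p_2 = (10 − 1)/(62 − 3) = 9/59 ≈ 0.153.

MAP estimate: 0.153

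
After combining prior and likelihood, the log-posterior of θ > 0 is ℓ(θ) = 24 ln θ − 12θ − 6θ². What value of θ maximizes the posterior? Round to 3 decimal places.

ℓ'(θ) = 24/θ − 12 − 12θ. Setting this to zero and multiplying by θ: 12θ² + 12θ − 24 = 0.
θ = (−12 + √(12² + 4·12·24)) / (2·12) = (−12 + √1296) / 24 = (−12 + 36)/24 = 1.
ℓ''(θ) = −24/θ² − 12 < 0, confirming a maximum.

θ̂_MAP = 1.000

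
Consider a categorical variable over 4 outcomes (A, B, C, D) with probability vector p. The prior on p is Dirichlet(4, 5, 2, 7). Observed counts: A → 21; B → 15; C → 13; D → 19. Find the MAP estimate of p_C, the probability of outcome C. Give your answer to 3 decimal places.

The posterior is Dirichlet(αᵢ + nᵢ) = Dirichlet(25, 20, 15, 26).
For a Dirichlet(a₁,…,a_K) with all aᵢ > 1, the mode has j-th component (aⱼ − 1)/(Σaᵢ − K).
Here Σaᵢ = 86 and K = 4, so p_C = (15 − 1)/(86 − 4) = 14/82 ≈ 0.171.

MAP estimate of p_C = 0.171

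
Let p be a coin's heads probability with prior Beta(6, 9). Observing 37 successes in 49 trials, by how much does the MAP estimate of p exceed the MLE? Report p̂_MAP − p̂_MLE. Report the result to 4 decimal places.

MAP − MLE = -0.0777

Posterior is Beta(43, 21); MAP = (43−1)/(64−2) = 42/62 ≈ 0.67742.
MLE ignores the prior: p̂_MLE = k/n = 37/49 ≈ 0.75510.
Difference = 42/62 − 37/49 = -118/1519 ≈ -0.0777.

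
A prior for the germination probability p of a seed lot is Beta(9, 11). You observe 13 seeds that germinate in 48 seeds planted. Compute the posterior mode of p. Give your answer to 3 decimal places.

Prior: Beta(9, 11).
Data: 13 successes in 48 trials. The binomial likelihood contributes p^13(1−p)^35, so the posterior is Beta(9+13, 11+35) = Beta(22, 46).
For Beta(a, b) with a, b > 1 the mode is (a−1)/(a+b−2) = 21/66 ≈ 0.318.

p̂_MAP = 0.318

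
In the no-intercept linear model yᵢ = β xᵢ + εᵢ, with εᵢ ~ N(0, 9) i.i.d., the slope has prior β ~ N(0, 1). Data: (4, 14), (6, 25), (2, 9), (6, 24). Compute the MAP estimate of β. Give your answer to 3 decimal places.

log p(β | y) = −Σ(yᵢ − βxᵢ)²/(2·9) − β²/(2·1) + const.
Setting the derivative to zero: Σxᵢ(yᵢ − βxᵢ)/9 − β/1 = 0, so β = Σxᵢyᵢ / (Σxᵢ² + σ²/τ²).
Σxᵢyᵢ = 4·14 + 6·25 + 2·9 + 6·24 = 368; Σxᵢ² = 92; σ²/τ² = 9.
β̂_MAP = 368 / (92 + 9) = 368/101 ≈ 3.644.

β̂_MAP = 3.644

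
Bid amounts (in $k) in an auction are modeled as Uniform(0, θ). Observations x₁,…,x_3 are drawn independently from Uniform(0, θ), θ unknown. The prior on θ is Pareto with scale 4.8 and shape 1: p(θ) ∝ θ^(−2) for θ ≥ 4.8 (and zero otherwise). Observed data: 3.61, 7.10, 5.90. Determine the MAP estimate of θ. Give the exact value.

The Uniform(0, θ) likelihood is θ^(−n) for θ ≥ max(xᵢ), zero otherwise. Here max(xᵢ) = 7.10.
Posterior ∝ θ^(−2) · θ^(−3) = θ^(−5) on θ ≥ max(4.8, 7.10) = 7.10.
This density is strictly decreasing in θ, so the posterior mode lies at the lower boundary of the support.

θ̂_MAP = 7.10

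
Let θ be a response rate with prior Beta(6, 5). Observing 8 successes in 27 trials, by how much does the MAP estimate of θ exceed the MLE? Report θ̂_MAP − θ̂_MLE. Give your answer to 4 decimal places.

MAP − MLE = 0.0648

Posterior is Beta(14, 24); MAP = (14−1)/(38−2) = 13/36 ≈ 0.36111.
MLE ignores the prior: θ̂_MLE = k/n = 8/27 ≈ 0.29630.
Difference = 13/36 − 8/27 = 7/108 ≈ 0.0648.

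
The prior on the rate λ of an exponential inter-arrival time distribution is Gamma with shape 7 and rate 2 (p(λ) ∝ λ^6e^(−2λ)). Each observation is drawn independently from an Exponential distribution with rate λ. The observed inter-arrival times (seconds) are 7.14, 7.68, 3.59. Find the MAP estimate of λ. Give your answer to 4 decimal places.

λ̂_MAP = 0.4410

The Exponential(rate=λ) likelihood is ∝ λ^n e^(−λΣtᵢ). Here n = 3 and Σtᵢ = 7.14 + 7.68 + 3.59 = 18.41.
Posterior ∝ λ^6e^(−2λ) · λ^3e^(−18.41λ) = λ^9e^(−20.41λ), i.e. Gamma(10, 20.41).
Mode = (a−1)/b = 9/20.41 ≈ 0.4410.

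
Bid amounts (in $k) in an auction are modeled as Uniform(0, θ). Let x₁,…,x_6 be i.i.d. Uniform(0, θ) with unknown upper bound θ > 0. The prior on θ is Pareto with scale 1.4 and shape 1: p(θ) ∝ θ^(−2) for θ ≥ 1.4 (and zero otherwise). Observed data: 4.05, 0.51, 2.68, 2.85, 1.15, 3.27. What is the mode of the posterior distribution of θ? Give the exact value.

θ̂_MAP = 4.05

The Uniform(0, θ) likelihood is θ^(−n) for θ ≥ max(xᵢ), zero otherwise. Here max(xᵢ) = 4.05.
Posterior ∝ θ^(−2) · θ^(−6) = θ^(−8) on θ ≥ max(1.4, 4.05) = 4.05.
This density is strictly decreasing in θ, so the posterior mode lies at the lower boundary of the support.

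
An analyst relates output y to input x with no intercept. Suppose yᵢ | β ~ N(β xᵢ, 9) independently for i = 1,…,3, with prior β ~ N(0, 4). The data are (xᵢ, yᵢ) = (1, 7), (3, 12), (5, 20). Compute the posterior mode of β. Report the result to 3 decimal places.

log p(β | y) = −Σ(yᵢ − βxᵢ)²/(2·9) − β²/(2·4) + const.
Setting the derivative to zero: Σxᵢ(yᵢ − βxᵢ)/9 − β/4 = 0, so β = Σxᵢyᵢ / (Σxᵢ² + σ²/τ²).
Σxᵢyᵢ = 1·7 + 3·12 + 5·20 = 143; Σxᵢ² = 35; σ²/τ² = 2.25.
β̂_MAP = 143 / (35 + 2.25) = 143/37.25 ≈ 3.839.

β̂_MAP = 3.839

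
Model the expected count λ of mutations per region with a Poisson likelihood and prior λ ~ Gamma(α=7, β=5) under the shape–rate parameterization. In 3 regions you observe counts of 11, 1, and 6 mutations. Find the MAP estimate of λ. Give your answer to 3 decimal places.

Σxᵢ = 11+1+6 = 18, with n = 3.
Posterior ∝ λ^6e^(−5λ) · λ^18e^(−3λ) = λ^24e^(−8λ), i.e. Gamma(shape=25, rate=8).
The mode of a Gamma(a, b) with a ≥ 1 (shape–rate) is (a−1)/b = 24/8 ≈ 3.000.

λ̂_MAP = 3.000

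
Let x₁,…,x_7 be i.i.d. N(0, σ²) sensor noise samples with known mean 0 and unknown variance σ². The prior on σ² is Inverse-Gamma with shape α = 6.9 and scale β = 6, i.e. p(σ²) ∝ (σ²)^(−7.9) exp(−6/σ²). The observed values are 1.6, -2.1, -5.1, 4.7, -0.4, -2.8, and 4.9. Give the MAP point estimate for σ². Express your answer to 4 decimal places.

σ̂²_MAP = 4.3456

Sum of squared deviations about the known mean: SS = (1.6−0)² + (-2.1−0)² + (-5.1−0)² + (4.7−0)² + (-0.4−0)² + (-2.8−0)² + (4.9−0)² = 87.08.
The Normal likelihood contributes (σ²)^(−n/2) exp(−SS/(2σ²)), so the posterior is Inverse-Gamma(α + n/2, β + SS/2) = Inverse-Gamma(10.4, 49.54).
The mode of Inverse-Gamma(a, b) is b/(a+1) = 49.54/11.4 ≈ 4.3456.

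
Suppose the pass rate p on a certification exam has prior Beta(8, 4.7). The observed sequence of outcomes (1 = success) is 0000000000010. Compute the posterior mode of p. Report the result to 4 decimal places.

p̂_MAP = 0.3376

Prior: Beta(8, 4.7).
Data: 1 success in 13 trials (from the sequence). The binomial likelihood contributes p(1−p)^12, so the posterior is Beta(8+1, 4.7+12) = Beta(9, 16.7).
For Beta(a, b) with a, b > 1 the mode is (a−1)/(a+b−2) = 8/23.7 ≈ 0.3376.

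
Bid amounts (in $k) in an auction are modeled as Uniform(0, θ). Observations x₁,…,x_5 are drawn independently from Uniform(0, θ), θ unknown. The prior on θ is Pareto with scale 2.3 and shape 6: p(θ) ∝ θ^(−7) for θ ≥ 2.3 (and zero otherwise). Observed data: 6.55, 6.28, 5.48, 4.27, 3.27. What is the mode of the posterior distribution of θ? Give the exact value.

The Uniform(0, θ) likelihood is θ^(−n) for θ ≥ max(xᵢ), zero otherwise. Here max(xᵢ) = 6.55.
Posterior ∝ θ^(−7) · θ^(−5) = θ^(−12) on θ ≥ max(2.3, 6.55) = 6.55.
This density is strictly decreasing in θ, so the posterior mode lies at the lower boundary of the support.

θ̂_MAP = 6.55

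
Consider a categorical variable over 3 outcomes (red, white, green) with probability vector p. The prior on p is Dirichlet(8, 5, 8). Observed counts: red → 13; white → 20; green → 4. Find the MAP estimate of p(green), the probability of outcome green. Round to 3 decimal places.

MAP estimate of p(green) = 0.200

The posterior is Dirichlet(αᵢ + nᵢ) = Dirichlet(21, 25, 12).
For a Dirichlet(a₁,…,a_K) with all aᵢ > 1, the mode has j-th component (aⱼ − 1)/(Σaᵢ − K).
Here Σaᵢ = 58 and K = 3, so p(green) = (12 − 1)/(58 − 3) = 11/55 ≈ 0.200.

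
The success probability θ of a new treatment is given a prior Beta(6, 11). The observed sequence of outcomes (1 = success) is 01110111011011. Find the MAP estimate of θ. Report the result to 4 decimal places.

Prior: Beta(6, 11).
Data: 10 successes in 14 trials (from the sequence). The binomial likelihood contributes θ^10(1−θ)^4, so the posterior is Beta(6+10, 11+4) = Beta(16, 15).
For Beta(a, b) with a, b > 1 the mode is (a−1)/(a+b−2) = 15/29 ≈ 0.5172.

θ̂_MAP = 0.5172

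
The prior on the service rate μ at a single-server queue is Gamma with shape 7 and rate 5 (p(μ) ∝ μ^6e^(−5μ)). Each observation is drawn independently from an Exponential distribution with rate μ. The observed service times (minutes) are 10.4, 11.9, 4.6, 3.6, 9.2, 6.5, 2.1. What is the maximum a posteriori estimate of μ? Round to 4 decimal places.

The Exponential(rate=μ) likelihood is ∝ μ^n e^(−μΣtᵢ). Here n = 7 and Σtᵢ = 10.4 + 11.9 + 4.6 + 3.6 + 9.2 + 6.5 + 2.1 = 48.3.
Posterior ∝ μ^6e^(−5μ) · μ^7e^(−48.3μ) = μ^13e^(−53.3μ), i.e. Gamma(14, 53.3).
Mode = (a−1)/b = 13/53.3 ≈ 0.2439.

μ̂_MAP = 0.2439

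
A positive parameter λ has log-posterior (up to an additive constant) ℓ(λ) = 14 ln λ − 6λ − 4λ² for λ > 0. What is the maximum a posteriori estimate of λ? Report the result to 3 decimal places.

λ̂_MAP = 1.000

ℓ'(λ) = 14/λ − 6 − 8λ. Setting this to zero and multiplying by λ: 8λ² + 6λ − 14 = 0.
λ = (−6 + √(6² + 4·8·14)) / (2·8) = (−6 + √484) / 16 = (−6 + 22)/16 = 1.
ℓ''(λ) = −14/λ² − 8 < 0, confirming a maximum.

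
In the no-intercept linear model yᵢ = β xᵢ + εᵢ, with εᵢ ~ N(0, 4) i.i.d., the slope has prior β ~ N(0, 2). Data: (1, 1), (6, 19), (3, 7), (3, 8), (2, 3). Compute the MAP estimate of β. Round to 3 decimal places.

log p(β | y) = −Σ(yᵢ − βxᵢ)²/(2·4) − β²/(2·2) + const.
Setting the derivative to zero: Σxᵢ(yᵢ − βxᵢ)/4 − β/2 = 0, so β = Σxᵢyᵢ / (Σxᵢ² + σ²/τ²).
Σxᵢyᵢ = 1·1 + 6·19 + 3·7 + 3·8 + 2·3 = 166; Σxᵢ² = 59; σ²/τ² = 2.
β̂_MAP = 166 / (59 + 2) = 166/61 ≈ 2.721.

β̂_MAP = 2.721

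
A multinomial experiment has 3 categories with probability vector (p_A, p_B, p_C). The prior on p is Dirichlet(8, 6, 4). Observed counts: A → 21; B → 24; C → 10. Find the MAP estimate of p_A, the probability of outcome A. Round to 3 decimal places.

The posterior is Dirichlet(αᵢ + nᵢ) = Dirichlet(29, 30, 14).
For a Dirichlet(a₁,…,a_K) with all aᵢ > 1, the mode has j-th component (aⱼ − 1)/(Σaᵢ − K).
Here Σaᵢ = 73 and K = 3, so p_A = (29 − 1)/(73 − 3) = 28/70 ≈ 0.400.

MAP estimate of p_A = 0.400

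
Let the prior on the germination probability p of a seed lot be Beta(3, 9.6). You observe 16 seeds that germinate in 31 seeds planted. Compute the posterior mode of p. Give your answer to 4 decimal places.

Prior: Beta(3, 9.6).
Data: 16 successes in 31 trials. The binomial likelihood contributes p^16(1−p)^15, so the posterior is Beta(3+16, 9.6+15) = Beta(19, 24.6).
For Beta(a, b) with a, b > 1 the mode is (a−1)/(a+b−2) = 18/41.6 ≈ 0.4327.

p̂_MAP = 0.4327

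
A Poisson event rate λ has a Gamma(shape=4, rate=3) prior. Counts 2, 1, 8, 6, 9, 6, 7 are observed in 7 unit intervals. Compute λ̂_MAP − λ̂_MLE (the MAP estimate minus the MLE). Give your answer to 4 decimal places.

Σxᵢ = 39. Posterior is Gamma(43, 10); MAP = (43−1)/10 = 42/10 ≈ 4.20000.
MLE = x̄ = 39/7 ≈ 5.57143.
Difference = 42/10 − 39/7 = -48/35 ≈ -1.3714.

MAP − MLE = -1.3714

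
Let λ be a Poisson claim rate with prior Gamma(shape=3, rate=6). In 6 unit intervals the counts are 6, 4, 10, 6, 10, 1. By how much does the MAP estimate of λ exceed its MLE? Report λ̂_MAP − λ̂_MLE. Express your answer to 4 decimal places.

Σxᵢ = 37. Posterior is Gamma(40, 12); MAP = (40−1)/12 = 39/12 ≈ 3.25000.
MLE = x̄ = 37/6 ≈ 6.16667.
Difference = 39/12 − 37/6 = -35/12 ≈ -2.9167.

MAP − MLE = -2.9167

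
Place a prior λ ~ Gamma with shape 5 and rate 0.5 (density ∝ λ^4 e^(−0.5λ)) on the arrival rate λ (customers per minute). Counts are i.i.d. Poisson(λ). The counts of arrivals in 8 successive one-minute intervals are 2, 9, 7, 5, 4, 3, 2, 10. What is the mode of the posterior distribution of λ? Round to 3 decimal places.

λ̂_MAP = 5.412

Σxᵢ = 2+9+7+5+4+3+2+10 = 42, with n = 8.
Posterior ∝ λ^4e^(−0.5λ) · λ^42e^(−8λ) = λ^46e^(−8.5λ), i.e. Gamma(shape=47, rate=8.5).
The mode of a Gamma(a, b) with a ≥ 1 (shape–rate) is (a−1)/b = 46/8.5 ≈ 5.412.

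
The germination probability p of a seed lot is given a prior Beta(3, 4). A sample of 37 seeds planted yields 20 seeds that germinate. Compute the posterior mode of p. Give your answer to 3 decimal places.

Prior: Beta(3, 4).
Data: 20 successes in 37 trials. The binomial likelihood contributes p^20(1−p)^17, so the posterior is Beta(3+20, 4+17) = Beta(23, 21).
For Beta(a, b) with a, b > 1 the mode is (a−1)/(a+b−2) = 22/42 ≈ 0.524.

p̂_MAP = 0.524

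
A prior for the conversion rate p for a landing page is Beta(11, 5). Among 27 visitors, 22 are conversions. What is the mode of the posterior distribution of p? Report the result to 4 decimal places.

Prior: Beta(11, 5).
Data: 22 successes in 27 trials. The binomial likelihood contributes p^22(1−p)^5, so the posterior is Beta(11+22, 5+5) = Beta(33, 10).
For Beta(a, b) with a, b > 1 the mode is (a−1)/(a+b−2) = 32/41 ≈ 0.7805.

p̂_MAP = 0.7805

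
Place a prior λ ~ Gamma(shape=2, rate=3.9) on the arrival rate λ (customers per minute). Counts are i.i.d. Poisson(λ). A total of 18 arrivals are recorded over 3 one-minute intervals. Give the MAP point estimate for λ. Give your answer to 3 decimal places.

Σxᵢ = 18, n = 3.
Posterior ∝ λe^(−3.9λ) · λ^18e^(−3λ) = λ^19e^(−6.9λ), i.e. Gamma(shape=20, rate=6.9).
The mode of a Gamma(a, b) with a ≥ 1 (shape–rate) is (a−1)/b = 19/6.9 ≈ 2.754.

λ̂_MAP = 2.754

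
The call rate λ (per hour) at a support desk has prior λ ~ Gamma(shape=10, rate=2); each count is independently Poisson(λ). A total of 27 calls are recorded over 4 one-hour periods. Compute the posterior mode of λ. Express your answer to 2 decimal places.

Σxᵢ = 27, n = 4.
Posterior ∝ λ^9e^(−2λ) · λ^27e^(−4λ) = λ^36e^(−6λ), i.e. Gamma(shape=37, rate=6).
The mode of a Gamma(a, b) with a ≥ 1 (shape–rate) is (a−1)/b = 36/6 ≈ 6.00.

λ̂_MAP = 6.00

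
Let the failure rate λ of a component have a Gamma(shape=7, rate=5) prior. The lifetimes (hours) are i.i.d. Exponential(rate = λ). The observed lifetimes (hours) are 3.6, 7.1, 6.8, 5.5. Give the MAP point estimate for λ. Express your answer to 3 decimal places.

λ̂_MAP = 0.357

The Exponential(rate=λ) likelihood is ∝ λ^n e^(−λΣtᵢ). Here n = 4 and Σtᵢ = 3.6 + 7.1 + 6.8 + 5.5 = 23.
Posterior ∝ λ^6e^(−5λ) · λ^4e^(−23λ) = λ^10e^(−28λ), i.e. Gamma(11, 28).
Mode = (a−1)/b = 10/28 ≈ 0.357.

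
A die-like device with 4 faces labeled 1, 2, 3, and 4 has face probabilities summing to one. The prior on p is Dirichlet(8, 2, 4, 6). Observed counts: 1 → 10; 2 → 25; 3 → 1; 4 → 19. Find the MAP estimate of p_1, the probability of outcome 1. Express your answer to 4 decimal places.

MAP estimate: 0.2394

The posterior is Dirichlet(αᵢ + nᵢ) = Dirichlet(18, 27, 5, 25).
For a Dirichlet(a₁,…,a_K) with all aᵢ > 1, the mode has j-th component (aⱼ − 1)/(Σaᵢ − K).
Here Σaᵢ = 75 and K = 4, so p_1 = (18 − 1)/(75 − 4) = 17/71 ≈ 0.2394.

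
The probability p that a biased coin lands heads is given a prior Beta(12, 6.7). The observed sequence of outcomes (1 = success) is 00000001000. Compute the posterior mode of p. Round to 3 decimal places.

p̂_MAP = 0.433

Prior: Beta(12, 6.7).
Data: 1 success in 11 trials (from the sequence). The binomial likelihood contributes p(1−p)^10, so the posterior is Beta(12+1, 6.7+10) = Beta(13, 16.7).
For Beta(a, b) with a, b > 1 the mode is (a−1)/(a+b−2) = 12/27.7 ≈ 0.433.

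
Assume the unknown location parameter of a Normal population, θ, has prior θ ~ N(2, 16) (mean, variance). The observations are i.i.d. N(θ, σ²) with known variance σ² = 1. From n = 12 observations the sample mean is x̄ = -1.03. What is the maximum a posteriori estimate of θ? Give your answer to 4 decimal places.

n = 12, x̄ = -1.03.
For a Normal prior and Normal likelihood with known variance, the posterior is Normal; its mode equals its mean, the precision-weighted average.
Prior precision 1/σ₀² = 1/16 = 0.0625; data precision n/σ² = 12/1 = 12.
θ̂ = (0.0625·2 + 12·(-1.03)) / (0.0625 + 12) = (-12.235)/12.0625 = -4894/4825 ≈ -1.0143.

θ̂_MAP = -1.0143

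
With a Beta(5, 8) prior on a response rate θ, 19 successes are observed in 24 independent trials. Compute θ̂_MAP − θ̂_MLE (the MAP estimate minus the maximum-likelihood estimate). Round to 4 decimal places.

MAP − MLE = -0.1345

Posterior is Beta(24, 13); MAP = (24−1)/(37−2) = 23/35 ≈ 0.65714.
MLE ignores the prior: θ̂_MLE = k/n = 19/24 ≈ 0.79167.
Difference = 23/35 − 19/24 = -113/840 ≈ -0.1345.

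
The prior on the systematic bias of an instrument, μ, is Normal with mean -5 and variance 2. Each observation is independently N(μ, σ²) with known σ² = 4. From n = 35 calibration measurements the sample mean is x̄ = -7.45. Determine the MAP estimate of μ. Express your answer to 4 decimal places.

μ̂_MAP = -7.3176

n = 35, x̄ = -7.45.
For a Normal prior and Normal likelihood with known variance, the posterior is Normal; its mode equals its mean, the precision-weighted average.
Prior precision 1/σ₀² = 1/2 = 0.5; data precision n/σ² = 35/4 = 8.75.
μ̂ = (0.5·(-5) + 8.75·(-7.45)) / (0.5 + 8.75) = (-67.6875)/9.25 = -1083/148 ≈ -7.3176.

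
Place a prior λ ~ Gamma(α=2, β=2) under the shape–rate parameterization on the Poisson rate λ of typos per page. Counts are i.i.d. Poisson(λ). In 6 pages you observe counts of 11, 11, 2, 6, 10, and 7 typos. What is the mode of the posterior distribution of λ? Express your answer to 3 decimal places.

Σxᵢ = 11+11+2+6+10+7 = 47, with n = 6.
Posterior ∝ λe^(−2λ) · λ^47e^(−6λ) = λ^48e^(−8λ), i.e. Gamma(shape=49, rate=8).
The mode of a Gamma(a, b) with a ≥ 1 (shape–rate) is (a−1)/b = 48/8 ≈ 6.000.

λ̂_MAP = 6.000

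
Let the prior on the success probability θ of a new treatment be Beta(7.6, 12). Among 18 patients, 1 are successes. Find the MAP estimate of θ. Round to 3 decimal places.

Prior: Beta(7.6, 12).
Data: 1 success in 18 trials. The binomial likelihood contributes θ(1−θ)^17, so the posterior is Beta(7.6+1, 12+17) = Beta(8.6, 29).
For Beta(a, b) with a, b > 1 the mode is (a−1)/(a+b−2) = 7.6/35.6 ≈ 0.213.

θ̂_MAP = 0.213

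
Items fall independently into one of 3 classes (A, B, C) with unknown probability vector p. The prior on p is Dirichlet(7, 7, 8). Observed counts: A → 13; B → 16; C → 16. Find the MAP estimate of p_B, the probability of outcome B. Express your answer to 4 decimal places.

MAP estimate of p_B = 0.3438

The posterior is Dirichlet(αᵢ + nᵢ) = Dirichlet(20, 23, 24).
For a Dirichlet(a₁,…,a_K) with all aᵢ > 1, the mode has j-th component (aⱼ − 1)/(Σaᵢ − K).
Here Σaᵢ = 67 and K = 3, so p_B = (23 − 1)/(67 − 3) = 22/64 ≈ 0.3438.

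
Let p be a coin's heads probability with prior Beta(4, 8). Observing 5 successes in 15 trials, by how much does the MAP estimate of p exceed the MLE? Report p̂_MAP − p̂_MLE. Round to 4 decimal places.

Posterior is Beta(9, 18); MAP = (9−1)/(27−2) = 8/25 ≈ 0.32000.
MLE ignores the prior: p̂_MLE = k/n = 5/15 ≈ 0.33333.
Difference = 8/25 − 5/15 = -1/75 ≈ -0.0133.

MAP − MLE = -0.0133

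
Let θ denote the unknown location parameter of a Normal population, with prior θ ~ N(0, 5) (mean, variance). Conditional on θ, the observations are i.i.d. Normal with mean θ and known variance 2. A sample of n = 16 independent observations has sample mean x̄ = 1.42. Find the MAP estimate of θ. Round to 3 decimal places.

θ̂_MAP = 1.385

n = 16, x̄ = 1.42.
For a Normal prior and Normal likelihood with known variance, the posterior is Normal; its mode equals its mean, the precision-weighted average.
Prior precision 1/σ₀² = 1/5 = 0.2; data precision n/σ² = 16/2 = 8.
θ̂ = (0.2·0 + 8·1.42) / (0.2 + 8) = 11.36/8.2 = 284/205 ≈ 1.385.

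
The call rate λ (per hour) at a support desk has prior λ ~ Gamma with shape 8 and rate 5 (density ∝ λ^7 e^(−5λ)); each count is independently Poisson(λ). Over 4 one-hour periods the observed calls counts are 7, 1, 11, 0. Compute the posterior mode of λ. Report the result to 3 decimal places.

λ̂_MAP = 2.889

Σxᵢ = 7+1+11+0 = 19, with n = 4.
Posterior ∝ λ^7e^(−5λ) · λ^19e^(−4λ) = λ^26e^(−9λ), i.e. Gamma(shape=27, rate=9).
The mode of a Gamma(a, b) with a ≥ 1 (shape–rate) is (a−1)/b = 26/9 ≈ 2.889.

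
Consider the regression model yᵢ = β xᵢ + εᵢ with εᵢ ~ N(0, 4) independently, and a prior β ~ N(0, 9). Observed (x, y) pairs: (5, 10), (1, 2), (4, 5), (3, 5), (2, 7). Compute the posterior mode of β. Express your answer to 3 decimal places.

log p(β | y) = −Σ(yᵢ − βxᵢ)²/(2·4) − β²/(2·9) + const.
Setting the derivative to zero: Σxᵢ(yᵢ − βxᵢ)/4 − β/9 = 0, so β = Σxᵢyᵢ / (Σxᵢ² + σ²/τ²).
Σxᵢyᵢ = 5·10 + 1·2 + 4·5 + 3·5 + 2·7 = 101; Σxᵢ² = 55; σ²/τ² = 4/9.
β̂_MAP = 101 / (55 + 4/9) = 101/(499/9) = 909/499 ≈ 1.822.

β̂_MAP = 1.822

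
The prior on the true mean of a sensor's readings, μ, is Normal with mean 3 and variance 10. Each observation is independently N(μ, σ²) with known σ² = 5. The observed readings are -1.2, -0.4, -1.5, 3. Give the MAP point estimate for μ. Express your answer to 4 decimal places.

μ̂_MAP = 0.3111

n = 4; x̄ = ((-1.2) + (-0.4) + (-1.5) + 3)/4 = -0.1/4 = -0.025.
For a Normal prior and Normal likelihood with known variance, the posterior is Normal; its mode equals its mean, the precision-weighted average.
Prior precision 1/σ₀² = 1/10 = 0.1; data precision n/σ² = 4/5 = 0.8.
μ̂ = (0.1·3 + 0.8·(-0.025)) / (0.1 + 0.8) = 0.28/0.9 = 14/45 ≈ 0.3111.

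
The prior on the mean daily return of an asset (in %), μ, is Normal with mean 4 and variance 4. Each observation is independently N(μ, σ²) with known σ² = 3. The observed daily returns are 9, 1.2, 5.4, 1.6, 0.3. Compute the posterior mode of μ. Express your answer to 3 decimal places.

n = 5; x̄ = (9 + 1.2 + 5.4 + 1.6 + 0.3)/5 = 17.5/5 = 3.5.
For a Normal prior and Normal likelihood with known variance, the posterior is Normal; its mode equals its mean, the precision-weighted average.
Prior precision 1/σ₀² = 1/4 = 0.25; data precision n/σ² = 5/3.
μ̂ = (0.25·4 + (5/3)·3.5) / (0.25 + 5/3) = (41/6)/(23/12) = 82/23 ≈ 3.565.

μ̂_MAP = 3.565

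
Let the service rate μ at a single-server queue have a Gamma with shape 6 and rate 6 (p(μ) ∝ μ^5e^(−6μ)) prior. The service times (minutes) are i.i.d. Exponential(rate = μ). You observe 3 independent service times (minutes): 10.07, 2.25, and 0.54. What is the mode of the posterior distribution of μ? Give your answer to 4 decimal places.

The Exponential(rate=μ) likelihood is ∝ μ^n e^(−μΣtᵢ). Here n = 3 and Σtᵢ = 10.07 + 2.25 + 0.54 = 12.86.
Posterior ∝ μ^5e^(−6μ) · μ^3e^(−12.86μ) = μ^8e^(−18.86μ), i.e. Gamma(9, 18.86).
Mode = (a−1)/b = 8/18.86 ≈ 0.4242.

μ̂_MAP = 0.4242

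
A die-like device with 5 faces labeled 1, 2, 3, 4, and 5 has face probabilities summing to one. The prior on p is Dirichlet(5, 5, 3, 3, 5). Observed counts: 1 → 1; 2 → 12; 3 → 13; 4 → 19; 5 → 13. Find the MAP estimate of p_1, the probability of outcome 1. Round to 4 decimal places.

MAP estimate: 0.0676

The posterior is Dirichlet(αᵢ + nᵢ) = Dirichlet(6, 17, 16, 22, 18).
For a Dirichlet(a₁,…,a_K) with all aᵢ > 1, the mode has j-th component (aⱼ − 1)/(Σaᵢ − K).
Here Σaᵢ = 79 and K = 5, so p_1 = (6 − 1)/(79 − 5) = 5/74 ≈ 0.0676.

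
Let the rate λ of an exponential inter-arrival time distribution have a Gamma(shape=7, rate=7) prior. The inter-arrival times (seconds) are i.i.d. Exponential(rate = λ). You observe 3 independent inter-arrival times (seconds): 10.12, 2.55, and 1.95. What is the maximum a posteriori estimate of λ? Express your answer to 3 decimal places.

The Exponential(rate=λ) likelihood is ∝ λ^n e^(−λΣtᵢ). Here n = 3 and Σtᵢ = 10.12 + 2.55 + 1.95 = 14.62.
Posterior ∝ λ^6e^(−7λ) · λ^3e^(−14.62λ) = λ^9e^(−21.62λ), i.e. Gamma(10, 21.62).
Mode = (a−1)/b = 9/21.62 ≈ 0.416.

λ̂_MAP = 0.416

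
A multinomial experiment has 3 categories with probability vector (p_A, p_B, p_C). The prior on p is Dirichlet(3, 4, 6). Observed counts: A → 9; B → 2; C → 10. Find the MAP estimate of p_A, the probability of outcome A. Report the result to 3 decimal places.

The posterior is Dirichlet(αᵢ + nᵢ) = Dirichlet(12, 6, 16).
For a Dirichlet(a₁,…,a_K) with all aᵢ > 1, the mode has j-th component (aⱼ − 1)/(Σaᵢ − K).
Here Σaᵢ = 34 and K = 3, so p_A = (12 − 1)/(34 − 3) = 11/31 ≈ 0.355.

MAP estimate of p_A = 0.355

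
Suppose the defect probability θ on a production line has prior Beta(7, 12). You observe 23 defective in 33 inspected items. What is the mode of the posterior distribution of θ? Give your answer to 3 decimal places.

Prior: Beta(7, 12).
Data: 23 successes in 33 trials. The binomial likelihood contributes θ^23(1−θ)^10, so the posterior is Beta(7+23, 12+10) = Beta(30, 22).
For Beta(a, b) with a, b > 1 the mode is (a−1)/(a+b−2) = 29/50 ≈ 0.580.

θ̂_MAP = 0.580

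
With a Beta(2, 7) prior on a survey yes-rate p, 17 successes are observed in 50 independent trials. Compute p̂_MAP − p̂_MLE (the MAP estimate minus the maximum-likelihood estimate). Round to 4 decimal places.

Posterior is Beta(19, 40); MAP = (19−1)/(59−2) = 18/57 ≈ 0.31579.
MLE ignores the prior: p̂_MLE = k/n = 17/50 ≈ 0.34000.
Difference = 18/57 − 17/50 = -23/950 ≈ -0.0242.

MAP − MLE = -0.0242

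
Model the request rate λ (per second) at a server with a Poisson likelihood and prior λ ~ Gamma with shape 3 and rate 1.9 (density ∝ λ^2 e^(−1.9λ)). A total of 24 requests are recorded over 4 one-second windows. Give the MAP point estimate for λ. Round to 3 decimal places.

Σxᵢ = 24, n = 4.
Posterior ∝ λ^2e^(−1.9λ) · λ^24e^(−4λ) = λ^26e^(−5.9λ), i.e. Gamma(shape=27, rate=5.9).
The mode of a Gamma(a, b) with a ≥ 1 (shape–rate) is (a−1)/b = 26/5.9 ≈ 4.407.

λ̂_MAP = 4.407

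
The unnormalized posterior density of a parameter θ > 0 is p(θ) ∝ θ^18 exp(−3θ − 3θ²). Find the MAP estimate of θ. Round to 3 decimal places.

θ̂_MAP = 1.500

ℓ'(θ) = 18/θ − 3 − 6θ. Setting this to zero and multiplying by θ: 6θ² + 3θ − 18 = 0.
θ = (−3 + √(3² + 4·6·18)) / (2·6) = (−3 + √441) / 12 = (−3 + 21)/12 = 3/2.
ℓ''(θ) = −18/θ² − 6 < 0, confirming a maximum.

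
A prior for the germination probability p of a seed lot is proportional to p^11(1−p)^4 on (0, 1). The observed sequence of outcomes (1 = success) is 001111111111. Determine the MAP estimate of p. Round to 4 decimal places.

The prior density ∝ p^11(1−p)^4 is the kernel of Beta(12, 5).
Data: 10 successes in 12 trials (from the sequence). The binomial likelihood contributes p^10(1−p)^2, so the posterior is Beta(12+10, 5+2) = Beta(22, 7).
For Beta(a, b) with a, b > 1 the mode is (a−1)/(a+b−2) = 21/27 ≈ 0.7778.

p̂_MAP = 0.7778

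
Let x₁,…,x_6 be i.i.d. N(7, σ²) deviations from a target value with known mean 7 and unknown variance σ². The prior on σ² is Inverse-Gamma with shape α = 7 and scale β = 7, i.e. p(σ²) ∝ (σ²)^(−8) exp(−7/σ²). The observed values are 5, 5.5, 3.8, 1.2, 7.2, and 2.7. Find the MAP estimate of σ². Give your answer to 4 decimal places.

σ̂²_MAP = 3.7573

Sum of squared deviations about the known mean: SS = (5−7)² + (5.5−7)² + (3.8−7)² + (1.2−7)² + (7.2−7)² + (2.7−7)² = 68.66.
The Normal likelihood contributes (σ²)^(−n/2) exp(−SS/(2σ²)), so the posterior is Inverse-Gamma(α + n/2, β + SS/2) = Inverse-Gamma(10, 41.33).
The mode of Inverse-Gamma(a, b) is b/(a+1) = 41.33/11 ≈ 3.7573.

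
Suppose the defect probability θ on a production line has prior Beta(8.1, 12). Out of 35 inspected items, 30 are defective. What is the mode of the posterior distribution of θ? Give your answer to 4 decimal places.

Prior: Beta(8.1, 12).
Data: 30 successes in 35 trials. The binomial likelihood contributes θ^30(1−θ)^5, so the posterior is Beta(8.1+30, 12+5) = Beta(38.1, 17).
For Beta(a, b) with a, b > 1 the mode is (a−1)/(a+b−2) = 37.1/53.1 ≈ 0.6987.

θ̂_MAP = 0.6987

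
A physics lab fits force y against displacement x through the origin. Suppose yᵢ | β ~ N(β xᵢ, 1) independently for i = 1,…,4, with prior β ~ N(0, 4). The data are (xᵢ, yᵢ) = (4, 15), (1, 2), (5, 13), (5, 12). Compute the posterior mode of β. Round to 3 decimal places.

log p(β | y) = −Σ(yᵢ − βxᵢ)²/(2·1) − β²/(2·4) + const.
Setting the derivative to zero: Σxᵢ(yᵢ − βxᵢ)/1 − β/4 = 0, so β = Σxᵢyᵢ / (Σxᵢ² + σ²/τ²).
Σxᵢyᵢ = 4·15 + 1·2 + 5·13 + 5·12 = 187; Σxᵢ² = 67; σ²/τ² = 0.25.
β̂_MAP = 187 / (67 + 0.25) = 187/67.25 ≈ 2.781.

β̂_MAP = 2.781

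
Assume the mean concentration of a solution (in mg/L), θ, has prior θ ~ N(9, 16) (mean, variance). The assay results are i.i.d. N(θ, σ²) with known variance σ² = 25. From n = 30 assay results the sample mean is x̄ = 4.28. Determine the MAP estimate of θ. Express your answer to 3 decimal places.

n = 30, x̄ = 4.28.
For a Normal prior and Normal likelihood with known variance, the posterior is Normal; its mode equals its mean, the precision-weighted average.
Prior precision 1/σ₀² = 1/16 = 0.0625; data precision n/σ² = 30/25 = 1.2.
θ̂ = (0.0625·9 + 1.2·4.28) / (0.0625 + 1.2) = 5.6985/1.2625 = 11397/2525 ≈ 4.514.

θ̂_MAP = 4.514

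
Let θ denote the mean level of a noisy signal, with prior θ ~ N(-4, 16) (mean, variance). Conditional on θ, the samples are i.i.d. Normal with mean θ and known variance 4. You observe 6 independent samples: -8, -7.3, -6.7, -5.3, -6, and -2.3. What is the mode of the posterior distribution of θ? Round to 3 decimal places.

n = 6; x̄ = ((-8) + (-7.3) + (-6.7) + (-5.3) + (-6) + (-2.3))/6 = -35.6/6 = -89/15 ≈ -5.9333.
For a Normal prior and Normal likelihood with known variance, the posterior is Normal; its mode equals its mean, the precision-weighted average.
Prior precision 1/σ₀² = 1/16 = 0.0625; data precision n/σ² = 6/4 = 1.5.
θ̂ = (0.0625·(-4) + 1.5·(-89/15)) / (0.0625 + 1.5) = (-9.15)/1.5625 = -5.856.

θ̂_MAP = -5.856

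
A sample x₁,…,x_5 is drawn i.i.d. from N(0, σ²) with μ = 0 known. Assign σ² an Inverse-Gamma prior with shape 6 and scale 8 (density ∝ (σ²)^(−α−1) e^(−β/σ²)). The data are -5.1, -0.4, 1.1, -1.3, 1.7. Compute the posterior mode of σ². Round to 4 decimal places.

Sum of squared deviations about the known mean: SS = (-5.1−0)² + (-0.4−0)² + (1.1−0)² + (-1.3−0)² + (1.7−0)² = 31.96.
The Normal likelihood contributes (σ²)^(−n/2) exp(−SS/(2σ²)), so the posterior is Inverse-Gamma(α + n/2, β + SS/2) = Inverse-Gamma(8.5, 23.98).
The mode of Inverse-Gamma(a, b) is b/(a+1) = 23.98/9.5 ≈ 2.5242.

σ̂²_MAP = 2.5242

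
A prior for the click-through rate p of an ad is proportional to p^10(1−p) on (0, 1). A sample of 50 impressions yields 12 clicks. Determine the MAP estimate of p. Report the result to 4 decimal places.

The prior density ∝ p^10(1−p)^1 is the kernel of Beta(11, 2).
Data: 12 successes in 50 trials. The binomial likelihood contributes p^12(1−p)^38, so the posterior is Beta(11+12, 2+38) = Beta(23, 40).
For Beta(a, b) with a, b > 1 the mode is (a−1)/(a+b−2) = 22/61 ≈ 0.3607.

p̂_MAP = 0.3607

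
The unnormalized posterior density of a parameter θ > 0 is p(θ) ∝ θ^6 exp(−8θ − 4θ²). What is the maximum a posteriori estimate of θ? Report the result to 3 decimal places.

ℓ'(θ) = 6/θ − 8 − 8θ. Setting this to zero and multiplying by θ: 8θ² + 8θ − 6 = 0.
θ = (−8 + √(8² + 4·8·6)) / (2·8) = (−8 + √256) / 16 = (−8 + 16)/16 = 1/2.
ℓ''(θ) = −6/θ² − 8 < 0, confirming a maximum.

θ̂_MAP = 0.500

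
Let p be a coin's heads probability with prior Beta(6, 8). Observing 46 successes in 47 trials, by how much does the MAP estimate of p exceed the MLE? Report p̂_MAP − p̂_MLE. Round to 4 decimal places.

Posterior is Beta(52, 9); MAP = (52−1)/(61−2) = 51/59 ≈ 0.86441.
MLE ignores the prior: p̂_MLE = k/n = 46/47 ≈ 0.97872.
Difference = 51/59 − 46/47 = -317/2773 ≈ -0.1143.

MAP − MLE = -0.1143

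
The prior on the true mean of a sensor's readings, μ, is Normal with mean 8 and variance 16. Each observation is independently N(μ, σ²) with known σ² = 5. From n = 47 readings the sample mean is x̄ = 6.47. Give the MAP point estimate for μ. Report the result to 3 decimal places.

μ̂_MAP = 6.480

n = 47, x̄ = 6.47.
For a Normal prior and Normal likelihood with known variance, the posterior is Normal; its mode equals its mean, the precision-weighted average.
Prior precision 1/σ₀² = 1/16 = 0.0625; data precision n/σ² = 47/5 = 9.4.
μ̂ = (0.0625·8 + 9.4·6.47) / (0.0625 + 9.4) = 61.318/9.4625 = 122636/18925 ≈ 6.480.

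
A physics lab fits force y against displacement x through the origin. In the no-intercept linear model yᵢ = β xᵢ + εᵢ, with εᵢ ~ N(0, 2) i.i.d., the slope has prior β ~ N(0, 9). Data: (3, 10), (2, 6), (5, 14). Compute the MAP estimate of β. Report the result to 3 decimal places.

β̂_MAP = 2.930

log p(β | y) = −Σ(yᵢ − βxᵢ)²/(2·2) − β²/(2·9) + const.
Setting the derivative to zero: Σxᵢ(yᵢ − βxᵢ)/2 − β/9 = 0, so β = Σxᵢyᵢ / (Σxᵢ² + σ²/τ²).
Σxᵢyᵢ = 3·10 + 2·6 + 5·14 = 112; Σxᵢ² = 38; σ²/τ² = 2/9.
β̂_MAP = 112 / (38 + 2/9) = 112/(344/9) = 126/43 ≈ 2.930.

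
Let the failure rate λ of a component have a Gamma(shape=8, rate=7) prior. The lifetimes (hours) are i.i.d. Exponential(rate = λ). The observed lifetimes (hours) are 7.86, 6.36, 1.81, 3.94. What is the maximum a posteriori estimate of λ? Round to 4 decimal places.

The Exponential(rate=λ) likelihood is ∝ λ^n e^(−λΣtᵢ). Here n = 4 and Σtᵢ = 7.86 + 6.36 + 1.81 + 3.94 = 19.97.
Posterior ∝ λ^7e^(−7λ) · λ^4e^(−19.97λ) = λ^11e^(−26.97λ), i.e. Gamma(12, 26.97).
Mode = (a−1)/b = 11/26.97 ≈ 0.4079.

λ̂_MAP = 0.4079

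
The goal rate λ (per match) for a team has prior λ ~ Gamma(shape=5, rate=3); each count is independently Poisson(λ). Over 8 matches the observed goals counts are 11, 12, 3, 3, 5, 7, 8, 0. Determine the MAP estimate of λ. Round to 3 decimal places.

λ̂_MAP = 4.818

Σxᵢ = 11+12+3+3+5+7+8+0 = 49, with n = 8.
Posterior ∝ λ^4e^(−3λ) · λ^49e^(−8λ) = λ^53e^(−11λ), i.e. Gamma(shape=54, rate=11).
The mode of a Gamma(a, b) with a ≥ 1 (shape–rate) is (a−1)/b = 53/11 ≈ 4.818.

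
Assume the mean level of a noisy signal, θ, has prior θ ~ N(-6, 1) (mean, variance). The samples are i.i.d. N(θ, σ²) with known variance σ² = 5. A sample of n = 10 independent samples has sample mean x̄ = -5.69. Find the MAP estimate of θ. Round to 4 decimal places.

n = 10, x̄ = -5.69.
For a Normal prior and Normal likelihood with known variance, the posterior is Normal; its mode equals its mean, the precision-weighted average.
Prior precision 1/σ₀² = 1/1 = 1; data precision n/σ² = 10/5 = 2.
θ̂ = (1·(-6) + 2·(-5.69)) / (1 + 2) = (-17.38)/3 = -869/150 ≈ -5.7933.

θ̂_MAP = -5.7933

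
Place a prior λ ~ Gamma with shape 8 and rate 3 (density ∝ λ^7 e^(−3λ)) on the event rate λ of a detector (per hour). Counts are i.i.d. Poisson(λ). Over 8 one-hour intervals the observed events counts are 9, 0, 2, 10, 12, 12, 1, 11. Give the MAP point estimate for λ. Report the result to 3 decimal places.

λ̂_MAP = 5.818

Σxᵢ = 9+0+2+10+12+12+1+11 = 57, with n = 8.
Posterior ∝ λ^7e^(−3λ) · λ^57e^(−8λ) = λ^64e^(−11λ), i.e. Gamma(shape=65, rate=11).
The mode of a Gamma(a, b) with a ≥ 1 (shape–rate) is (a−1)/b = 64/11 ≈ 5.818.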